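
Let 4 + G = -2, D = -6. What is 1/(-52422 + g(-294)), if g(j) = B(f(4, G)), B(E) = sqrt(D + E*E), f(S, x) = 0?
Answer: -8737/458011015 - I*sqrt(6)/2748066090 ≈ -1.9076e-5 - 8.9135e-10*I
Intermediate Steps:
G = -6 (G = -4 - 2 = -6)
B(E) = sqrt(-6 + E**2) (B(E) = sqrt(-6 + E*E) = sqrt(-6 + E**2))
g(j) = I*sqrt(6) (g(j) = sqrt(-6 + 0**2) = sqrt(-6 + 0) = sqrt(-6) = I*sqrt(6))
1/(-52422 + g(-294)) = 1/(-52422 + I*sqrt(6))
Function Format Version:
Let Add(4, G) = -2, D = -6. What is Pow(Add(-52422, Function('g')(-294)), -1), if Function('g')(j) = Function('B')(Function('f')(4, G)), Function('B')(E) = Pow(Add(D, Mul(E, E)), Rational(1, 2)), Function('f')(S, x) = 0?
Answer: Add(Rational(-8737, 458011015), Mul(Rational(-1, 2748066090), I, Pow(6, Rational(1, 2)))) ≈ Add(-1.9076e-5, Mul(-8.9135e-10, I))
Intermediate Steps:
G = -6 (G = Add(-4, -2) = -6)
Function('B')(E) = Pow(Add(-6, Pow(E, 2)), Rational(1, 2)) (Function('B')(E) = Pow(Add(-6, Mul(E, E)), Rational(1, 2)) = Pow(Add(-6, Pow(E, 2)), Rational(1, 2)))
Function('g')(j) = Mul(I, Pow(6, Rational(1, 2))) (Function('g')(j) = Pow(Add(-6, Pow(0, 2)), Rational(1, 2)) = Pow(Add(-6, 0), Rational(1, 2)) = Pow(-6, Rational(1, 2)) = Mul(I, Pow(6, Rational(1, 2))))
Pow(Add(-52422, Function('g')(-294)), -1) = Pow(Add(-52422, Mul(I, Pow(6, Rational(1, 2)))), -1)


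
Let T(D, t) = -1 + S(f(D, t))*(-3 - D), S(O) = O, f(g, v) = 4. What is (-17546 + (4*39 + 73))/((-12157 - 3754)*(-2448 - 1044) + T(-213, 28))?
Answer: -17317/55562051 ≈ -0.00031167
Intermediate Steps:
T(D, t) = -13 - 4*D (T(D, t) = -1 + 4*(-3 - D) = -1 + (-12 - 4*D) = -13 - 4*D)
(-17546 + (4*39 + 73))/((-12157 - 3754)*(-2448 - 1044) + T(-213, 28)) = (-17546 + (4*39 + 73))/((-12157 - 3754)*(-2448 - 1044) + (-13 - 4*(-213))) = (-17546 + (156 + 73))/(-15911*(-3492) + (-13 + 852)) = (-17546 + 229)/(55561212 + 839) = -17317/55562051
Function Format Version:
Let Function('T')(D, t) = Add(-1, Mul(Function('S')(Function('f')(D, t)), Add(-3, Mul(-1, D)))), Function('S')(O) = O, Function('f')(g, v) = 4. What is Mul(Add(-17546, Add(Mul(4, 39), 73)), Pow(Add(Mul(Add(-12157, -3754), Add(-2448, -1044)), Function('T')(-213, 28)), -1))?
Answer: Rational(-17317, 55562051) ≈ -0.00031167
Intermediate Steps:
Function('T')(D, t) = Add(-13, Mul(-4, D)) (Function('T')(D, t) = Add(-1, Mul(4, Add(-3, Mul(-1, D)))) = Add(-1, Add(-12, Mul(-4, D))) = Add(-13, Mul(-4, D)))
Mul(Add(-17546, Add(Mul(4, 39), 73)), Pow(Add(Mul(Add(-12157, -3754), Add(-2448, -1044)), Function('T')(-213, 28)), -1)) = Mul(Add(-17546, Add(Mul(4, 39), 73)), Pow(Add(Mul(Add(-12157, -3754), Add(-2448, -1044)), Add(-13, Mul(-4, -213))), -1)) = Mul(Add(-17546, Add(156, 73)), Pow(Add(Mul(-15911, -3492), Add(-13, 852)), -1)) = Mul(Add(-17546, 229), Pow(Add(55561212, 839), -1)) = Mul(-17317, Pow(55562051, -1)) = Mul(-17317, Rational(1, 55562051)) = Rational(-17317, 55562051)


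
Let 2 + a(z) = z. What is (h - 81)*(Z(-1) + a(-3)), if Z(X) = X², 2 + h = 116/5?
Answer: 1196/5 ≈ 239.20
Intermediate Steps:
a(z) = -2 + z
h = 106/5 (h = -2 + 116/5 = 106/5 ≈ 21.200)
(h - 81)*(Z(-1) + a(-3)) = (106/5 - 81)*((-1)² + (-2 - 3)) = -299*(1 - 5)/5 = -299/5*(-4) = 1196/5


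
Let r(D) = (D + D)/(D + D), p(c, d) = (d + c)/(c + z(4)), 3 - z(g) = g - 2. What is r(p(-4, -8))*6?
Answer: 6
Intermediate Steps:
z(g) = 5 - g (z(g) = 3 - (g - 2) = 3 - (-2 + g) = 3 + (2 - g) = 5 - g)
p(c, d) = (c + d)/(1 + c) (p(c, d) = (d + c)/(c + (5 - 1*4)) = (c + d)/(c + (5 - 4)) = (c + d)/(c + 1) = (c + d)/(1 + c))
r(D) = 1 (r(D) = (2*D)/((2*D)) = (2*D)*(1/(2*D)) = 1)
r(p(-4, -8))*6 = 1*6 = 6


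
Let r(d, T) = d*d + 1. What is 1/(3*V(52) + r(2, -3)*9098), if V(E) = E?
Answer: 1/45646 ≈ 2.1908e-5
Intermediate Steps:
r(d, T) = 1 + d**2 (r(d, T) = d**2 + 1 = 1 + d**2)
1/(3*V(52) + r(2, -3)*9098) = 1/(3*52 + (1 + 2**2)*9098) = 1/(156 + (1 + 4)*9098) = 1/(156 + 5*9098) = 1/(156 + 45490) = 1/45646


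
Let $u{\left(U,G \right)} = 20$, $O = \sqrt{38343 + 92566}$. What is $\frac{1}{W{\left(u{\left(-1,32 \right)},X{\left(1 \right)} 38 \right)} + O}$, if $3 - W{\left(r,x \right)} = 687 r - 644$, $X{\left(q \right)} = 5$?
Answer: $- \frac{13093}{171295740} - \frac{\sqrt{130909}}{171295740} \approx -7.8547 \cdot 10^{-5}$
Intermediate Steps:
$O = \sqrt{130909} \approx 361.81$
$W{\left(r,x \right)} = 647 - 687 r$ ($W{\left(r,x \right)} = 3 - \left(687 r - 644\right) = 3 - \left(-644 + 687 r\right) = 647 - 687 r$)
$\frac{1}{W{\left(u{\left(-1,32 \right)},X{\left(1 \right)} 38 \right)} + O} = \frac{1}{\left(647 - 13740\right) + \sqrt{130909}} = \frac{1}{-13093 + \sqrt{130909}}$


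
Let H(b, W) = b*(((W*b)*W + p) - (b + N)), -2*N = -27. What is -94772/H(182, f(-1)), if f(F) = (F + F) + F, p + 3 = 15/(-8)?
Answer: -379088/1046591 ≈ -0.36221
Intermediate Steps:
N = 27/2 (N = -½*(-27) = 27/2 ≈ 13.500)
p = -39/8 (p = -3 + 15/(-8) = -3 + 15*(-⅛) = -3 - 15/8 = -39/8 ≈ -4.8750)
f(F) = 3*F (f(F) = 2*F + F = 3*F)
H(b, W) = b*(-147/8 - b + b*W²) (H(b, W) = b*(((W*b)*W - 39/8) - (b + 27/2)) = b*((b*W² - 39/8) - (27/2 + b)) = b*((-39/8 + b*W²) + (-27/2 - b)) = b*(-147/8 - b + b*W²))
-94772/H(182, f(-1)) = -94772*4/(91*(-147 - 8*182 + 8*182*(3*(-1))²)) = -94772*4/(91*(-147 - 1456 + 8*182*(-3)²)) = -94772*4/(91*(-147 - 1456 + 8*182*9)) = -94772*4/(91*(-147 - 1456 + 13104)) = -94772/((⅛)*182*11501) = -94772/1046591/4 = -94772*4/1046591 = -379088/1046591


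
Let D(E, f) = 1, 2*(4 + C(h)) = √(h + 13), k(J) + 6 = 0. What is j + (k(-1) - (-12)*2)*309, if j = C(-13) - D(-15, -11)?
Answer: 5557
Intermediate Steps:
k(J) = -6 (k(J) = -6 + 0 = -6)
C(h) = -4 + √(13 + h)/2 (C(h) = -4 + √(h + 13)/2 = -4 + √(13 + h)/2)
j = -5 (j = (-4 + √(13 - 13)/2) - 1*1 = (-4 + √0/2) - 1 = (-4 + (½)*0) - 1 = (-4 + 0) - 1 = -4 - 1 = -5)
j + (k(-1) - (-12)*2)*309 = -5 + (-6 - (-12)*2)*309 = -5 + (-6 - 6*(-4))*309 = -5 + (-6 + 24)*309 = -5 + 18*309 = -5 + 5562 = 5557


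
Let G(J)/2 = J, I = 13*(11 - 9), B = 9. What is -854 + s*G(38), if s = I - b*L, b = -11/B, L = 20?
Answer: 26818/9 ≈ 2979.8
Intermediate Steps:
b = -11/9 ≈ -1.2222
I = 26 (I = 13*2 = 26)
G(J) = 2*J
s = 454/9 (s = 26 - (-11)*20/9 = 26 - 1*(-220/9) = 26 + 220/9 = 454/9 ≈ 50.444)
-854 + s*G(38) = -854 + 454*(2*38)/9 = -854 + (454/9)*76 = -854 + 34504/9 = 26818/9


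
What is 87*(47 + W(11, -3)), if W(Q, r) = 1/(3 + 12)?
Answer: 20474/5 ≈ 4094.8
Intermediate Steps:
W(Q, r) = 1/15
87*(47 + W(11, -3)) = 87*(47 + 1/15) = 87*(706/15) = 20474/5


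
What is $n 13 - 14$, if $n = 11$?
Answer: $129$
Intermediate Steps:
$n 13 - 14 = 11 \cdot 13 - 14 = 143 - 14 = 129$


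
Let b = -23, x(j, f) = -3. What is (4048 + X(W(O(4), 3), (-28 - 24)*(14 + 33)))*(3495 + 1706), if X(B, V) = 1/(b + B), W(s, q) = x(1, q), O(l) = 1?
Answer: 547389647/26 ≈ 2.1053e+7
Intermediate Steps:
W(s, q) = -3
X(B, V) = 1/(-23 + B)
(4048 + X(W(O(4), 3), (-28 - 24)*(14 + 33)))*(3495 + 1706) = (4048 + 1/(-23 - 3))*(3495 + 1706) = (4048 + 1/(-26))*5201 = (4048 - 1/26)*5201 = (105247/26)*5201 = 547389647/26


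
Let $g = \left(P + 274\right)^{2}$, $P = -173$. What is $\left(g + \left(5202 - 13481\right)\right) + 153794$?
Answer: $155716$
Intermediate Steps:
$g = 10201$ ($g = \left(-173 + 274\right)^{2} = 101^{2} = 10201$)
$\left(g + \left(5202 - 13481\right)\right) + 153794 = \left(10201 + \left(5202 - 13481\right)\right) + 153794 = \left(10201 - 8279\right) + 153794 = 1922 + 153794 = 155716$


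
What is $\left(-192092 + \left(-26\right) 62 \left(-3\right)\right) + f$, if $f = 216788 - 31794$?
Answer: $-2262$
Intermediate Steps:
$f = 184994$ ($f = 216788 - 31794 = 184994$)
$\left(-192092 + \left(-26\right) 62 \left(-3\right)\right) + f = \left(-192092 + \left(-26\right) 62 \left(-3\right)\right) + 184994 = \left(-192092 - -4836\right) + 184994 = \left(-192092 + 4836\right) + 184994 = -187256 + 184994 = -2262$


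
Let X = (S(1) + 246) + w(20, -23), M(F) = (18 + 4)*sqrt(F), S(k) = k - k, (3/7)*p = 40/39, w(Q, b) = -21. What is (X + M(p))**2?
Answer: 6058645/117 + 6600*sqrt(910)/13 ≈ 67099.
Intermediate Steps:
p = 280/117 (p = 7*(40/39)/3 = 7*(40*(1/39))/3 = (7/3)*(40/39) = 280/117 ≈ 2.3932)
S(k) = 0
M(F) = 22*sqrt(F)
X = 225 (X = (0 + 246) - 21 = 246 - 21 = 225)
(X + M(p))**2 = (225 + 22*sqrt(280/117))**2 = (225 + 22*(2*sqrt(910)/39))**2 = (225 + 44*sqrt(910)/39)**2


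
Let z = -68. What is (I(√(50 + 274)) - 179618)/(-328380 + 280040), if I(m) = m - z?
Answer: 44883/12085 ≈ 3.7139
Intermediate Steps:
I(m) = 68 + m (I(m) = m - 1*(-68) = m + 68 = 68 + m)
(I(√(50 + 274)) - 179618)/(-328380 + 280040) = ((68 + √(50 + 274)) - 179618)/(-328380 + 280040) = ((68 + √324) - 179618)/(-48340) = ((68 + 18) - 179618)*(-1/48340) = (86 - 179618)*(-1/48340) = -179532*(-1/48340) = 44883/12085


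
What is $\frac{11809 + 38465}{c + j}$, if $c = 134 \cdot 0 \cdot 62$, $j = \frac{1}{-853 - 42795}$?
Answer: $-2194359552$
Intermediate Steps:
$j = - \frac{1}{43648}$ ($j = \frac{1}{-43648} = - \frac{1}{43648} \approx -2.2911 \cdot 10^{-5}$)
$c = 0$ ($c = 134 \cdot 0 = 0$)
$\frac{11809 + 38465}{c + j} = \frac{11809 + 38465}{0 - \frac{1}{43648}} = \frac{50274}{- \frac{1}{43648}} = 50274 \left(-43648\right) = -2194359552$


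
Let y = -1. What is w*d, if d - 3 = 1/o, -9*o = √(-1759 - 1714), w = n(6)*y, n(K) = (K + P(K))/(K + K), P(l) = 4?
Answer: -5/2 - 15*I*√3473/6946 ≈ -2.5 - 0.12726*I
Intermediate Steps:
n(K) = (4 + K)/(2*K) (n(K) = (K + 4)/(K + K) = (4 + K)/((2*K)) = (4 + K)*(1/(2*K)) = (4 + K)/(2*K))
w = -⅚ (w = ((½)*(4 + 6)/6)*(-1) = ((½)*(⅙)*10)*(-1) = (⅚)*(-1) = -⅚ ≈ -0.83333)
o = -I*√3473/9 (o = -√(-1759 - 1714)/9 = -I*√3473/9 ≈ -6.548*I)
d = 3 + 9*I*√3473/3473 (d = 3 + 1/(-I*√3473/9) = 3 + 9*I*√3473/3473 ≈ 3.0 + 0.15272*I)
w*d = -5*(3 + 9*I*√3473/3473)/6 = -5/2 - 15*I*√3473/6946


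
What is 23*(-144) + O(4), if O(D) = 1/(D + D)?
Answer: -26495/8 ≈ -3311.9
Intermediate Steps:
O(D) = 1/(2*D)
23*(-144) + O(4) = 23*(-144) + (1/2)/4 = -3312 + (1/2)*(1/4) = -3312 + 1/8 = -26495/8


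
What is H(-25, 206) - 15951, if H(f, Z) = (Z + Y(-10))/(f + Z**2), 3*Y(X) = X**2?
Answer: -2029492865/127233 ≈ -15951.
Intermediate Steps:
Y(X) = X**2/3
H(f, Z) = (100/3 + Z)/(f + Z**2) (H(f, Z) = (Z + (1/3)*(-10)**2)/(f + Z**2) = (Z + (1/3)*100)/(f + Z**2) = (Z + 100/3)/(f + Z**2) = (100/3 + Z)/(f + Z**2))
H(-25, 206) - 15951 = (100/3 + 206)/(-25 + 206**2) - 15951 = (718/3)/(-25 + 42436) - 15951 = (718/3)/42411 - 15951 = (1/42411)*(718/3) - 15951 = 718/127233 - 15951 = -2029492865/127233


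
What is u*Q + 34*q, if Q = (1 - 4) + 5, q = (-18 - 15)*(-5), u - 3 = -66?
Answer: 5484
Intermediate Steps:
u = -63 (u = 3 - 66 = -63)
q = 165 (q = -33*(-5) = 165)
Q = 2 (Q = -3 + 5 = 2)
u*Q + 34*q = -63*2 + 34*165 = -126 + 5610 = 5484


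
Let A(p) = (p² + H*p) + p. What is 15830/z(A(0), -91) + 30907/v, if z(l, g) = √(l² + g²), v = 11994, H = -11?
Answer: 192677557/1091454 ≈ 176.53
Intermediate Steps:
A(p) = p² - 10*p (A(p) = (p² - 11*p) + p = p² - 10*p)
z(l, g) = √(g² + l²)
15830/z(A(0), -91) + 30907/v = 15830/(√((-91)² + (0*(-10 + 0))²)) + 30907/11994 = 15830/(√(8281 + (0*(-10))²)) + 30907*(1/11994) = 15830/(√(8281 + 0²)) + 30907/11994 = 15830/(√(8281 + 0)) + 30907/11994 = 15830/(√8281) + 30907/11994 = 15830/91 + 30907/11994 = 192677557/1091454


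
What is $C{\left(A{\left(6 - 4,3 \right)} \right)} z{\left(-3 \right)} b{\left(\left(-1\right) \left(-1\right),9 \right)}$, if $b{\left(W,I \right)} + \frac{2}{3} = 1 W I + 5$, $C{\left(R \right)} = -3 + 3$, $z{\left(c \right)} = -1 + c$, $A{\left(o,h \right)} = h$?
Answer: $0$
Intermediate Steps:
$C{\left(R \right)} = 0$
$b{\left(W,I \right)} = \frac{13}{3} + I W$ ($b{\left(W,I \right)} = - \frac{2}{3} + \left(1 W I + 5\right) = - \frac{2}{3} + \left(W I + 5\right) = - \frac{2}{3} + \left(I W + 5\right) = - \frac{2}{3} + \left(5 + I W\right) = \frac{13}{3} + I W$)
$C{\left(A{\left(6 - 4,3 \right)} \right)} z{\left(-3 \right)} b{\left(\left(-1\right) \left(-1\right),9 \right)} = 0 \left(-1 - 3\right) \left(\frac{13}{3} + 9 \left(\left(-1\right) \left(-1\right)\right)\right) = 0 \left(-4\right) \left(\frac{13}{3} + 9 \cdot 1\right) = 0 \left(\frac{13}{3} + 9\right) = 0 \cdot \frac{40}{3} = 0$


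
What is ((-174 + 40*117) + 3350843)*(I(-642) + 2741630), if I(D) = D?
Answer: 9196971344812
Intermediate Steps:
((-174 + 40*117) + 3350843)*(I(-642) + 2741630) = ((-174 + 40*117) + 3350843)*(-642 + 2741630) = ((-174 + 4680) + 3350843)*2740988 = (4506 + 3350843)*2740988 = 3355349*2740988 = 9196971344812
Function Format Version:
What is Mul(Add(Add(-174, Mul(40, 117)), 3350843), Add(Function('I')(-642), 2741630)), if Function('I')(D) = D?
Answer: 9196971344812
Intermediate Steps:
Mul(Add(Add(-174, Mul(40, 117)), 3350843), Add(Function('I')(-642), 2741630)) = Mul(Add(Add(-174, Mul(40, 117)), 3350843), Add(-642, 2741630)) = Mul(Add(Add(-174, 4680), 3350843), 2740988) = Mul(Add(4506, 3350843), 2740988) = Mul(3355349, 2740988) = 9196971344812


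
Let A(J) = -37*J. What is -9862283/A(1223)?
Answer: 9862283/45251 ≈ 217.95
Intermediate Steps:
-9862283/A(1223) = -9862283/((-37*1223)) = -9862283/(-45251) = -9862283*(-1/45251) = 9862283/45251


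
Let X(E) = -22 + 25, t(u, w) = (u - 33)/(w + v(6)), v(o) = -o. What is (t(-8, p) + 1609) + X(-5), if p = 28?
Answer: 35423/22 ≈ 1610.1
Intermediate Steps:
t(u, w) = (-33 + u)/(-6 + w) (t(u, w) = (u - 33)/(w - 1*6) = (-33 + u)/(w - 6) = (-33 + u)/(-6 + w))
X(E) = 3
(t(-8, p) + 1609) + X(-5) = ((-33 - 8)/(-6 + 28) + 1609) + 3 = (-41/22 + 1609) + 3 = 35357/22 + 3 = 35423/22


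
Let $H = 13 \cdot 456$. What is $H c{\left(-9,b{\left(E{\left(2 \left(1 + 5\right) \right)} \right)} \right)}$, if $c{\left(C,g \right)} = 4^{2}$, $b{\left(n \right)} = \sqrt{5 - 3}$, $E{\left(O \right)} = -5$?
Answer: $94848$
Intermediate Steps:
$H = 5928$
$b{\left(n \right)} = \sqrt{2}$
$c{\left(C,g \right)} = 16$
$H c{\left(-9,b{\left(E{\left(2 \left(1 + 5\right) \right)} \right)} \right)} = 5928 \cdot 16 = 94848$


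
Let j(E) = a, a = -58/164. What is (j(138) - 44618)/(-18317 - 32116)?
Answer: 3658705/4135506 ≈ 0.88471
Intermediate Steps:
a = -29/82 (a = -58*1/164 = -29/82 ≈ -0.35366)
j(E) = -29/82
(j(138) - 44618)/(-18317 - 32116) = (-29/82 - 44618)/(-18317 - 32116) = -3658705/82/(-50433) = -3658705/82*(-1/50433) = 3658705/4135506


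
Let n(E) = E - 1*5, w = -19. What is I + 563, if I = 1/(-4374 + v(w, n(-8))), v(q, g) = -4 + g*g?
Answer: 2369666/4209 ≈ 563.00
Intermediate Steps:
n(E) = -5 + E (n(E) = E - 5 = -5 + E)
v(q, g) = -4 + g**2
I = -1/4209 (I = 1/(-4374 + (-4 + (-5 - 8)**2)) = 1/(-4374 + (-4 + (-13)**2)) = 1/(-4374 + (-4 + 169)) = 1/(-4374 + 165) = 1/(-4209) = -1/4209 ≈ -0.00023759)
I + 563 = -1/4209 + 563 = 2369666/4209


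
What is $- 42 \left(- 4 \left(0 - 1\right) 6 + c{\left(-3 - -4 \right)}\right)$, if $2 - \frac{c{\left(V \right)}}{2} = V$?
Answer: $-1092$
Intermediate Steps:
$c{\left(V \right)} = 4 - 2 V$
$- 42 \left(- 4 \left(0 - 1\right) 6 + c{\left(-3 - -4 \right)}\right) = - 42 \left(- 4 \left(0 - 1\right) 6 + \left(4 - 2 \left(-3 - -4\right)\right)\right) = - 42 \left(\left(-4\right) \left(-1\right) 6 + \left(4 - 2 \left(-3 + 4\right)\right)\right) = - 42 \left(4 \cdot 6 + \left(4 - 2\right)\right) = - 42 \left(24 + \left(4 - 2\right)\right) = - 42 \left(24 + 2\right) = \left(-42\right) 26 = -1092$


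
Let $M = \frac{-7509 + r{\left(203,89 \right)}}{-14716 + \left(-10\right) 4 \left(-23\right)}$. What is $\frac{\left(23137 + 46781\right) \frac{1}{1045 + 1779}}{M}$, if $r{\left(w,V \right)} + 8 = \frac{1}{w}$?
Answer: $\frac{8158812991}{179553450} \approx 45.439$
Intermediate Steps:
$r{\left(w,V \right)} = -8 + \frac{1}{w}$
$M = \frac{762975}{1400294}$ ($M = \frac{-7509 - \left(8 - \frac{1}{203}\right)}{-14716 + \left(-10\right) 4 \left(-23\right)} = \frac{-7509 + \left(-8 + \frac{1}{203}\right)}{-14716 - -920} = \frac{-7509 - \frac{1623}{203}}{-14716 + 920} = - \frac{1525950}{203 \left(-13796\right)} = \left(- \frac{1525950}{203}\right) \left(- \frac{1}{13796}\right) = \frac{762975}{1400294} \approx 0.54487$)
$\frac{\left(23137 + 46781\right) \frac{1}{1045 + 1779}}{M} = \frac{\left(23137 + 46781\right) \frac{1}{1045 + 1779}}{\frac{762975}{1400294}} = \frac{69918}{2824} \cdot \frac{1400294}{762975} = 69918 \cdot \frac{1}{2824} \cdot \frac{1400294}{762975} = \frac{34959}{1412} \cdot \frac{1400294}{762975} = \frac{8158812991}{179553450}$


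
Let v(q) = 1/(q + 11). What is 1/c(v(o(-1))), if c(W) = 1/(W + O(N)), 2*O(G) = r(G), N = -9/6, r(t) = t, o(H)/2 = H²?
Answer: -35/52 ≈ -0.67308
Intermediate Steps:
o(H) = 2*H²
N = -3/2 (N = -9*⅙ = -3/2 ≈ -1.5000)
O(G) = G/2
v(q) = 1/(11 + q)
c(W) = 1/(-¾ + W) (c(W) = 1/(W + (½)*(-3/2)) = 1/(W - ¾) = 1/(-¾ + W))
1/c(v(o(-1))) = 1/(4/(-3 + 4/(11 + 2*(-1)²))) = 1/(4/(-3 + 4/(11 + 2*1))) = 1/(4/(-3 + 4/(11 + 2))) = 1/(4/(-3 + 4/13)) = 1/(4/(-35/13)) = 1/(4*(-13/35)) = 1/(-52/35) = -35/52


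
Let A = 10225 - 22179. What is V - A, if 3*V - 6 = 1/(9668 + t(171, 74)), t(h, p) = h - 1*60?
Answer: 350753173/29337 ≈ 11956.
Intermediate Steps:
t(h, p) = -60 + h (t(h, p) = h - 60 = -60 + h)
A = -11954
V = 58675/29337 (V = 2 + 1/(3*(9668 + (-60 + 171))) = 2 + 1/(3*(9668 + 111)) = 2 + (⅓)/9779 = 2 + (⅓)*(1/9779) = 2 + 1/29337 = 58675/29337 ≈ 2.0000)
V - A = 58675/29337 - 1*(-11954) = 58675/29337 + 11954 = 350753173/29337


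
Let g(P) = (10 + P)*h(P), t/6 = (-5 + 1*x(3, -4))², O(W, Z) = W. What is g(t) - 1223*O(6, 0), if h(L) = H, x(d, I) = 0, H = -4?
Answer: -7978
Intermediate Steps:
h(L) = -4
t = 150 (t = 6*(-5 + 1*0)² = 6*(-5 + 0)² = 6*(-5)² = 6*25 = 150)
g(P) = -40 - 4*P (g(P) = (10 + P)*(-4) = -40 - 4*P)
g(t) - 1223*O(6, 0) = (-40 - 4*150) - 1223*6 = (-40 - 600) - 1*7338 = -640 - 7338 = -7978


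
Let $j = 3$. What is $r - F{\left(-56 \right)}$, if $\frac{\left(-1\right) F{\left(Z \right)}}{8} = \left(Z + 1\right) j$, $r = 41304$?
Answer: $39984$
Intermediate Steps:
$F{\left(Z \right)} = -24 - 24 Z$ ($F{\left(Z \right)} = - 8 \left(Z + 1\right) 3 = - 8 \left(1 + Z\right) 3 = - 8 \left(3 + 3 Z\right) = -24 - 24 Z$)
$r - F{\left(-56 \right)} = 41304 - \left(-24 - -1344\right) = 41304 - \left(-24 + 1344\right) = 41304 - 1320 = 39984$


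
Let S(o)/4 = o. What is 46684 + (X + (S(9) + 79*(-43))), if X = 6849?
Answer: 50172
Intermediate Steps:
S(o) = 4*o
46684 + (X + (S(9) + 79*(-43))) = 46684 + (6849 + (4*9 + 79*(-43))) = 46684 + (6849 + (36 - 3397)) = 46684 + (6849 - 3361) = 46684 + 3488 = 50172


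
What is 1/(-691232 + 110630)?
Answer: -1/580602 ≈ -1.7224e-6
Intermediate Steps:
1/(-691232 + 110630) = 1/(-580602) = -1/580602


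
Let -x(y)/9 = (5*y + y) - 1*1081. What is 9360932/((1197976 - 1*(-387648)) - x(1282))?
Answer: 9360932/1645123 ≈ 5.6901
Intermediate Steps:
x(y) = 9729 - 54*y (x(y) = -9*((5*y + y) - 1*1081) = -9*(6*y - 1081) = -9*(-1081 + 6*y) = 9729 - 54*y)
9360932/((1197976 - 1*(-387648)) - x(1282)) = 9360932/((1197976 - 1*(-387648)) - (9729 - 54*1282)) = 9360932/((1197976 + 387648) - (9729 - 69228)) = 9360932/(1585624 - 1*(-59499)) = 9360932/(1585624 + 59499) = 9360932/1645123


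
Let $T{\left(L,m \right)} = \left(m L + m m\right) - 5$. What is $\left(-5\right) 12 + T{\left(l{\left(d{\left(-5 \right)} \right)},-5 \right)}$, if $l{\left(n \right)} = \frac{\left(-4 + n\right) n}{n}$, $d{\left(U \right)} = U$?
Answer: $5$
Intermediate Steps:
$l{\left(n \right)} = -4 + n$ ($l{\left(n \right)} = \frac{n \left(-4 + n\right)}{n} = -4 + n$)
$T{\left(L,m \right)} = -5 + m^{2} + L m$ ($T{\left(L,m \right)} = \left(L m + m^{2}\right) - 5 = \left(m^{2} + L m\right) - 5 = -5 + m^{2} + L m$)
$\left(-5\right) 12 + T{\left(l{\left(d{\left(-5 \right)} \right)},-5 \right)} = \left(-5\right) 12 + \left(-5 + \left(-5\right)^{2} + \left(-4 - 5\right) \left(-5\right)\right) = -60 - -65 = -60 + \left(-5 + 25 + 45\right) = -60 + 65 = 5$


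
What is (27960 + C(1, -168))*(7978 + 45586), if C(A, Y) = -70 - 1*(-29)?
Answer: 1495453316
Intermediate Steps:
C(A, Y) = -41 (C(A, Y) = -70 + 29 = -41)
(27960 + C(1, -168))*(7978 + 45586) = (27960 - 41)*(7978 + 45586) = 27919*53564 = 1495453316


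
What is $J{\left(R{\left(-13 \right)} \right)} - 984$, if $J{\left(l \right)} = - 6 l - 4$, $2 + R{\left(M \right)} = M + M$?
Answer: $-820$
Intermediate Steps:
$R{\left(M \right)} = -2 + 2 M$ ($R{\left(M \right)} = -2 + \left(M + M\right) = -2 + 2 M$)
$J{\left(l \right)} = -4 - 6 l$
$J{\left(R{\left(-13 \right)} \right)} - 984 = \left(-4 - 6 \left(-2 + 2 \left(-13\right)\right)\right) - 984 = \left(-4 - 6 \left(-2 - 26\right)\right) - 984 = \left(-4 - -168\right) - 984 = \left(-4 + 168\right) - 984 = 164 - 984 = -820$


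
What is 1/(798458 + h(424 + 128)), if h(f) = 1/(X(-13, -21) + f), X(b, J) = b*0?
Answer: 552/440748817 ≈ 1.2524e-6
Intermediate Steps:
X(b, J) = 0
h(f) = 1/f (h(f) = 1/(0 + f) = 1/f)
1/(798458 + h(424 + 128)) = 1/(798458 + 1/(424 + 128)) = 1/(798458 + 1/552) = 1/(440748817/552) = 552/440748817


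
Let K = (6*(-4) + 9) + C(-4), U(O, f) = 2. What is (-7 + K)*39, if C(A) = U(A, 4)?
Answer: -780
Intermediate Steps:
C(A) = 2
K = -13 (K = (6*(-4) + 9) + 2 = (-24 + 9) + 2 = -15 + 2 = -13)
(-7 + K)*39 = (-7 - 13)*39 = -20*39 = -780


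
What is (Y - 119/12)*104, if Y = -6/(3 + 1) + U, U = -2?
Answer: -4186/3 ≈ -1395.3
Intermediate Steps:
Y = -7/2 (Y = -6/(3 + 1) - 2 = -6/4 - 2 = (¼)*(-6) - 2 = -3/2 - 2 = -7/2 ≈ -3.5000)
(Y - 119/12)*104 = (-7/2 - 119/12)*104 = -161/12*104 = -4186/3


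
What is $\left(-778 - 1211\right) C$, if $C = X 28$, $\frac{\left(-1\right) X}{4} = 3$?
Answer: $668304$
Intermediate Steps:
$X = -12$ ($X = \left(-4\right) 3 = -12$)
$C = -336$ ($C = \left(-12\right) 28 = -336$)
$\left(-778 - 1211\right) C = \left(-778 - 1211\right) \left(-336\right) = \left(-1989\right) \left(-336\right) = 668304$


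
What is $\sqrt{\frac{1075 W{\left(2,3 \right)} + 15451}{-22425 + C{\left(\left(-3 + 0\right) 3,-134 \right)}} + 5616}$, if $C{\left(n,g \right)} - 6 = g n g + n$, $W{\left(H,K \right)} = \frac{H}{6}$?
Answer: $\frac{\sqrt{65504022}}{108} \approx 74.939$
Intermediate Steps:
$W{\left(H,K \right)} = \frac{H}{6}$ ($W{\left(H,K \right)} = H \frac{1}{6} = \frac{H}{6}$)
$C{\left(n,g \right)} = 6 + n + n g^{2}$ ($C{\left(n,g \right)} = 6 + \left(g n g + n\right) = 6 + \left(n g^{2} + n\right) = 6 + \left(n + n g^{2}\right) = 6 + n + n g^{2}$)
$\sqrt{\frac{1075 W{\left(2,3 \right)} + 15451}{-22425 + C{\left(\left(-3 + 0\right) 3,-134 \right)}} + 5616} = \sqrt{\frac{1075 \cdot \frac{1}{6} \cdot 2 + 15451}{-22425 + \left(6 + \left(-3 + 0\right) 3 + \left(-3 + 0\right) 3 \left(-134\right)^{2}\right)} + 5616} = \sqrt{\frac{1075 \cdot \frac{1}{3} + 15451}{-22425 + \left(6 - 9 + \left(-3\right) 3 \cdot 17956\right)} + 5616} = \sqrt{\frac{\frac{1075}{3} + 15451}{-22425 - 161607} + 5616} = \sqrt{\frac{47428}{3 \left(-22425 - 161607\right)} + 5616} = \sqrt{\frac{47428}{3 \left(-184032\right)} + 5616} = \sqrt{\frac{47428}{3} \left(- \frac{1}{184032}\right) + 5616} = \sqrt{- \frac{167}{1944} + 5616} = \sqrt{\frac{10917337}{1944}} = \frac{\sqrt{65504022}}{108}$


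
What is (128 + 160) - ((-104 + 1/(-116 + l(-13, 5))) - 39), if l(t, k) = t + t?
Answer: 61203/142 ≈ 431.01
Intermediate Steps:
l(t, k) = 2*t
(128 + 160) - ((-104 + 1/(-116 + l(-13, 5))) - 39) = (128 + 160) - ((-104 + 1/(-116 + 2*(-13))) - 39) = 288 - ((-104 + 1/(-116 - 26)) - 39) = 288 - ((-104 + 1/(-142)) - 39) = 288 - ((-104 - 1/142) - 39) = 288 - (-14769/142 - 39) = 288 - 1*(-20307/142) = 288 + 20307/142 = 61203/142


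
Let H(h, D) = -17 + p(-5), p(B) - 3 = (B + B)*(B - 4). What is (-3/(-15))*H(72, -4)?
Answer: 76/5 ≈ 15.200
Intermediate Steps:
p(B) = 3 + 2*B*(-4 + B) (p(B) = 3 + (B + B)*(B - 4) = 3 + (2*B)*(-4 + B) = 3 + 2*B*(-4 + B))
H(h, D) = 76 (H(h, D) = -17 + (3 - 8*(-5) + 2*(-5)²) = -17 + (3 + 40 + 2*25) = -17 + (3 + 40 + 50) = -17 + 93 = 76)
(-3/(-15))*H(72, -4) = -3/(-15)*76 = -3*(-1/15)*76 = (⅕)*76 = 76/5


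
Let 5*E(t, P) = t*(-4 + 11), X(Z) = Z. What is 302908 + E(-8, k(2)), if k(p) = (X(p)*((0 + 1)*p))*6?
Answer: 1514484/5 ≈ 3.0290e+5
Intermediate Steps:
k(p) = 6*p² (k(p) = (p*((0 + 1)*p))*6 = (p*(1*p))*6 = (p*p)*6 = p²*6 = 6*p²)
E(t, P) = 7*t/5 (E(t, P) = (t*(-4 + 11))/5 = (t*7)/5 = (7*t)/5 = 7*t/5)
302908 + E(-8, k(2)) = 302908 + (7/5)*(-8) = 302908 - 56/5 = 1514484/5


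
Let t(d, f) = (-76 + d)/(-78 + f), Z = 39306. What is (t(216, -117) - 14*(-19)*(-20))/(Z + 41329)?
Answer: -207508/3144765 ≈ -0.065985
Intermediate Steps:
t(d, f) = (-76 + d)/(-78 + f)
(t(216, -117) - 14*(-19)*(-20))/(Z + 41329) = ((-76 + 216)/(-78 - 117) - 14*(-19)*(-20))/(39306 + 41329) = (140/(-195) + 266*(-20))/80635 = (-1/195*140 - 5320)*(1/80635) = (-28/39 - 5320)*(1/80635) = -207508/39*1/80635 = -207508/3144765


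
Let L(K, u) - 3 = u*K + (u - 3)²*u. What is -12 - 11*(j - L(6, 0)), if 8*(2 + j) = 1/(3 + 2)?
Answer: 1709/40 ≈ 42.725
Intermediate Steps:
j = -79/40 (j = -2 + 1/(8*(3 + 2)) = -2 + (⅛)/5 = -2 + (⅛)*(⅕) = -2 + 1/40 = -79/40 ≈ -1.9750)
L(K, u) = 3 + K*u + u*(-3 + u)² (L(K, u) = 3 + (u*K + (u - 3)²*u) = 3 + (K*u + (-3 + u)²*u) = 3 + (K*u + u*(-3 + u)²) = 3 + K*u + u*(-3 + u)²)
-12 - 11*(j - L(6, 0)) = -12 - 11*(-79/40 - (3 + 6*0 + 0*(-3 + 0)²)) = -12 - 11*(-79/40 - (3 + 0 + 0*(-3)²)) = -12 - 11*(-79/40 - (3 + 0 + 0*9)) = -12 - 11*(-79/40 - (3 + 0 + 0)) = -12 - 11*(-79/40 - 1*3) = -12 - 11*(-79/40 - 3) = -12 - 11*(-199/40) = -12 + 2189/40 = 1709/40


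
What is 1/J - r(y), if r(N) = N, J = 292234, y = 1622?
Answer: -474003547/292234 ≈ -1622.0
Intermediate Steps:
1/J - r(y) = 1/292234 - 1*1622 = 1/292234 - 1622 = -474003547/292234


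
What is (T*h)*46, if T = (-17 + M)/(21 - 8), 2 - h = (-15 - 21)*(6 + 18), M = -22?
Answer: -119508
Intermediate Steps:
h = 866 (h = 2 - (-15 - 21)*(6 + 18) = 2 - (-36)*24 = 2 - 1*(-864) = 2 + 864 = 866)
T = -3 (T = (-17 - 22)/(21 - 8) = -39/13 = -39*1/13 = -3)
(T*h)*46 = -3*866*46 = -2598*46 = -119508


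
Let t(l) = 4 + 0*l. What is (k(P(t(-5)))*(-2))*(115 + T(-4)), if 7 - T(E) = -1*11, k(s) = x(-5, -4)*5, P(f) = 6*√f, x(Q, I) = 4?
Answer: -5320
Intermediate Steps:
t(l) = 4 (t(l) = 4 + 0 = 4)
k(s) = 20 (k(s) = 4*5 = 20)
T(E) = 18 (T(E) = 7 - (-1)*11 = 7 - 1*(-11) = 7 + 11 = 18)
(k(P(t(-5)))*(-2))*(115 + T(-4)) = (20*(-2))*(115 + 18) = -40*133 = -5320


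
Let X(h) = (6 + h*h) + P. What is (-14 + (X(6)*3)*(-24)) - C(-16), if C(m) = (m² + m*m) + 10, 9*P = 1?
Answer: -3568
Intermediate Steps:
P = ⅑ (P = (⅑)*1 = ⅑ ≈ 0.11111)
C(m) = 10 + 2*m² (C(m) = (m² + m²) + 10 = 2*m² + 10 = 10 + 2*m²)
X(h) = 55/9 + h² (X(h) = (6 + h*h) + ⅑ = (6 + h²) + ⅑ = 55/9 + h²)
(-14 + (X(6)*3)*(-24)) - C(-16) = (-14 + ((55/9 + 6²)*3)*(-24)) - (10 + 2*(-16)²) = (-14 + ((55/9 + 36)*3)*(-24)) - (10 + 2*256) = (-14 + ((379/9)*3)*(-24)) - (10 + 512) = (-14 + (379/3)*(-24)) - 1*522 = (-14 - 3032) - 522 = -3046 - 522 = -3568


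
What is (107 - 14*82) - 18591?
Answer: -19632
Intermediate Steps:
(107 - 14*82) - 18591 = (107 - 1148) - 18591 = -1041 - 18591 = -19632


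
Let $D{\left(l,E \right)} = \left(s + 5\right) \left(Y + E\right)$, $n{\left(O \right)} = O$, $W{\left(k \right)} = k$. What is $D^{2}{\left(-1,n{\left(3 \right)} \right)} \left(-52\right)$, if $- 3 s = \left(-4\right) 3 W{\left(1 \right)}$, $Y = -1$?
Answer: $-16848$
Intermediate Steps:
$s = 4$ ($s = - \frac{\left(-4\right) 3 \cdot 1}{3} = - \frac{\left(-12\right) 1}{3} = \left(- \frac{1}{3}\right) \left(-12\right) = 4$)
$D{\left(l,E \right)} = -9 + 9 E$ ($D{\left(l,E \right)} = \left(4 + 5\right) \left(-1 + E\right) = 9 \left(-1 + E\right) = -9 + 9 E$)
$D^{2}{\left(-1,n{\left(3 \right)} \right)} \left(-52\right) = \left(-9 + 9 \cdot 3\right)^{2} \left(-52\right) = \left(-9 + 27\right)^{2} \left(-52\right) = 18^{2} \left(-52\right) = 324 \left(-52\right) = -16848$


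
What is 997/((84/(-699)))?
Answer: -232301/28 ≈ -8296.5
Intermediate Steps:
997/((84/(-699))) = 997/((84*(-1/699))) = 997/(-28/233) = 997*(-233/28) = -232301/28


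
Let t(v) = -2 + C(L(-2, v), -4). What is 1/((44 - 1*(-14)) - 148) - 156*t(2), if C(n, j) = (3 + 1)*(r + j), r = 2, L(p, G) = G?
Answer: 140399/90 ≈ 1560.0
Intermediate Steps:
C(n, j) = 8 + 4*j (C(n, j) = (3 + 1)*(2 + j) = 4*(2 + j) = 8 + 4*j)
t(v) = -10 (t(v) = -2 + (8 + 4*(-4)) = -2 + (8 - 16) = -2 - 8 = -10)
1/((44 - 1*(-14)) - 148) - 156*t(2) = 1/((44 - 1*(-14)) - 148) - 156*(-10) = 1/((44 + 14) - 148) + 1560 = 1/(58 - 148) + 1560 = 1/(-90) + 1560 = -1/90 + 1560 = 140399/90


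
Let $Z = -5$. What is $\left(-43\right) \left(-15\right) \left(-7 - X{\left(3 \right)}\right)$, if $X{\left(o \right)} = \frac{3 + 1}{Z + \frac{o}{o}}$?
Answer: $-3870$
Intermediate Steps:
$X{\left(o \right)} = -1$ ($X{\left(o \right)} = \frac{3 + 1}{-5 + \frac{o}{o}} = \frac{4}{-5 + 1} = \frac{4}{-4} = 4 \left(- \frac{1}{4}\right) = -1$)
$\left(-43\right) \left(-15\right) \left(-7 - X{\left(3 \right)}\right) = \left(-43\right) \left(-15\right) \left(-7 - -1\right) = 645 \left(-7 + 1\right) = 645 \left(-6\right) = -3870$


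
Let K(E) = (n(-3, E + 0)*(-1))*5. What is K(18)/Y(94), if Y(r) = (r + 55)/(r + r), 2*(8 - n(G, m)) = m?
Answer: 940/149 ≈ 6.3087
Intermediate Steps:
n(G, m) = 8 - m/2
Y(r) = (55 + r)/(2*r) (Y(r) = (55 + r)/((2*r)) = (55 + r)*(1/(2*r)) = (55 + r)/(2*r))
K(E) = -40 + 5*E/2 (K(E) = ((8 - (E + 0)/2)*(-1))*5 = ((8 - E/2)*(-1))*5 = (-8 + E/2)*5 = -40 + 5*E/2)
K(18)/Y(94) = (-40 + (5/2)*18)/(((½)*(55 + 94)/94)) = (-40 + 45)/(((½)*(1/94)*149)) = 5/(149/188) = 5*(188/149) = 940/149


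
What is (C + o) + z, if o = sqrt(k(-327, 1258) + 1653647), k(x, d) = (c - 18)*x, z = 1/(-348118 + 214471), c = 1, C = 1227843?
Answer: 164097533420/133647 + sqrt(1659206) ≈ 1.2291e+6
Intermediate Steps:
z = -1/133647 (z = 1/(-133647) = -1/133647 ≈ -7.4824e-6)
k(x, d) = -17*x (k(x, d) = (1 - 18)*x = -17*x)
o = sqrt(1659206) (o = sqrt(-17*(-327) + 1653647) = sqrt(5559 + 1653647) = sqrt(1659206) ≈ 1288.1)
(C + o) + z = (1227843 + sqrt(1659206)) - 1/133647 = 164097533420/133647 + sqrt(1659206)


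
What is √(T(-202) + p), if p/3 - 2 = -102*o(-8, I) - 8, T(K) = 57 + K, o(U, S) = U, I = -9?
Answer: √2285 ≈ 47.802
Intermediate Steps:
p = 2430 (p = 6 + 3*(-102*(-8) - 8) = 6 + 3*(816 - 8) = 6 + 3*808 = 6 + 2424 = 2430)
√(T(-202) + p) = √((57 - 202) + 2430) = √(-145 + 2430) = √2285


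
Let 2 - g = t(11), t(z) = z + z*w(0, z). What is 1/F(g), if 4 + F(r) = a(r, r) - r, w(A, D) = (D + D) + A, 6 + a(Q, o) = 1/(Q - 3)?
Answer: 254/61213 ≈ 0.0041494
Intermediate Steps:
a(Q, o) = -6 + 1/(-3 + Q) (a(Q, o) = -6 + 1/(Q - 3) = -6 + 1/(-3 + Q))
w(A, D) = A + 2*D (w(A, D) = 2*D + A = A + 2*D)
t(z) = z + 2*z**2 (t(z) = z + z*(0 + 2*z) = z + z*(2*z) = z + 2*z**2)
g = -251 (g = 2 - 11*(1 + 2*11) = 2 - 11*(1 + 22) = 2 - 11*23 = 2 - 1*253 = 2 - 253 = -251)
F(r) = -4 - r + (19 - 6*r)/(-3 + r) (F(r) = -4 + ((19 - 6*r)/(-3 + r) - r) = -4 + (-r + (19 - 6*r)/(-3 + r)) = -4 - r + (19 - 6*r)/(-3 + r))
1/F(g) = 1/((31 - 1*(-251)**2 - 7*(-251))/(-3 - 251)) = 1/((31 - 1*63001 + 1757)/(-254)) = 1/(-(31 - 63001 + 1757)/254) = 1/(-1/254*(-61213)) = 1/(61213/254) = 254/61213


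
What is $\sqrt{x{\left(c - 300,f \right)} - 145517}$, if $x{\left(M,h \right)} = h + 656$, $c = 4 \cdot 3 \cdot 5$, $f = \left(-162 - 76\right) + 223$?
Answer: $2 i \sqrt{36219} \approx 380.63 i$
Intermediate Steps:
$f = -15$ ($f = -238 + 223 = -15$)
$c = 60$ ($c = 12 \cdot 5 = 60$)
$x{\left(M,h \right)} = 656 + h$
$\sqrt{x{\left(c - 300,f \right)} - 145517} = \sqrt{\left(656 - 15\right) - 145517} = \sqrt{641 - 145517} = \sqrt{-144876} = 2 i \sqrt{36219}$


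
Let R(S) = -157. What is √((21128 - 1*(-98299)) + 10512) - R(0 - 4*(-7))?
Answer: 157 + √129939 ≈ 517.47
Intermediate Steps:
√((21128 - 1*(-98299)) + 10512) - R(0 - 4*(-7)) = √((21128 - 1*(-98299)) + 10512) - 1*(-157) = √((21128 + 98299) + 10512) + 157 = √(119427 + 10512) + 157 = √129939 + 157 = 157 + √129939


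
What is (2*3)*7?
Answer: 42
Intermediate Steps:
(2*3)*7 = 6*7 = 42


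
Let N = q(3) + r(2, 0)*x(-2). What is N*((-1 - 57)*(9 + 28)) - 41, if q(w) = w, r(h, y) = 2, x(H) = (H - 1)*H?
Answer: -32231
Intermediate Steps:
x(H) = H*(-1 + H) (x(H) = (-1 + H)*H = H*(-1 + H))
N = 15 (N = 3 + 2*(-2*(-1 - 2)) = 3 + 2*(-2*(-3)) = 3 + 2*6 = 3 + 12 = 15)
N*((-1 - 57)*(9 + 28)) - 41 = 15*((-1 - 57)*(9 + 28)) - 41 = 15*(-58*37) - 41 = 15*(-2146) - 41 = -32190 - 41 = -32231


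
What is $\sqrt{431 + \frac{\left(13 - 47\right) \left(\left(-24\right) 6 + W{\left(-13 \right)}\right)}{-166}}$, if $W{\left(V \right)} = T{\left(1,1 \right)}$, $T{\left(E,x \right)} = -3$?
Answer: $\frac{\sqrt{2761742}}{83} \approx 20.022$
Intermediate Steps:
$W{\left(V \right)} = -3$
$\sqrt{431 + \frac{\left(13 - 47\right) \left(\left(-24\right) 6 + W{\left(-13 \right)}\right)}{-166}} = \sqrt{431 + \frac{\left(13 - 47\right) \left(\left(-24\right) 6 - 3\right)}{-166}} = \sqrt{431 + - 34 \left(-144 - 3\right) \left(- \frac{1}{166}\right)} = \sqrt{431 + \left(-34\right) \left(-147\right) \left(- \frac{1}{166}\right)} = \sqrt{431 + 4998 \left(- \frac{1}{166}\right)} = \sqrt{431 - \frac{2499}{83}} = \sqrt{\frac{33274}{83}} = \frac{\sqrt{2761742}}{83}$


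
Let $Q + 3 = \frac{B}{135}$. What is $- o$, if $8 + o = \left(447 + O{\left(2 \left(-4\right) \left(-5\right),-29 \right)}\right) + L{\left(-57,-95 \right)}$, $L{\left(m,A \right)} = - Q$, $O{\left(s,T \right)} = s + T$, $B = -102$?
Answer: $- \frac{20419}{45} \approx -453.76$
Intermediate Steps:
$Q = - \frac{169}{45}$ ($Q = -3 - \frac{102}{135} = -3 - \frac{34}{45} = - \frac{169}{45} \approx -3.7556$)
$O{\left(s,T \right)} = T + s$
$L{\left(m,A \right)} = \frac{169}{45}$ ($L{\left(m,A \right)} = \left(-1\right) \left(- \frac{169}{45}\right) = \frac{169}{45}$)
$o = \frac{20419}{45}$ ($o = -8 + \left(\left(447 - \left(29 - 2 \left(-4\right) \left(-5\right)\right)\right) + \frac{169}{45}\right) = -8 + \left(\left(447 - -11\right) + \frac{169}{45}\right) = -8 + \left(\left(447 + \left(-29 + 40\right)\right) + \frac{169}{45}\right) = -8 + \left(\left(447 + 11\right) + \frac{169}{45}\right) = -8 + \left(458 + \frac{169}{45}\right) = -8 + \frac{20779}{45} = \frac{20419}{45} \approx 453.76$)
$- o = \left(-1\right) \frac{20419}{45} = - \frac{20419}{45}$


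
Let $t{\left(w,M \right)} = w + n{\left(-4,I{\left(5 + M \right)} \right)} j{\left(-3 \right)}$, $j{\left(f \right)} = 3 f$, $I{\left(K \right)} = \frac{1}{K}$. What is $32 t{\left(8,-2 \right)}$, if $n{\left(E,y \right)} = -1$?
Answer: $544$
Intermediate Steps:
$t{\left(w,M \right)} = 9 + w$ ($t{\left(w,M \right)} = w - 3 \left(-3\right) = w - -9 = w + 9 = 9 + w$)
$32 t{\left(8,-2 \right)} = 32 \left(9 + 8\right) = 32 \cdot 17 = 544$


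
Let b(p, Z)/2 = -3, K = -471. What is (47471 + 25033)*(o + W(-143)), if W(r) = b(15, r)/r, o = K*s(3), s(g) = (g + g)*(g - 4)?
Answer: 29300606496/143 ≈ 2.0490e+8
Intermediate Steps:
s(g) = 2*g*(-4 + g) (s(g) = (2*g)*(-4 + g) = 2*g*(-4 + g))
b(p, Z) = -6 (b(p, Z) = 2*(-3) = -6)
o = 2826 (o = -942*3*(-4 + 3) = -942*3*(-1) = -471*(-6) = 2826)
W(r) = -6/r
(47471 + 25033)*(o + W(-143)) = (47471 + 25033)*(2826 - 6/(-143)) = 72504*(2826 - 6*(-1/143)) = 72504*(2826 + 6/143) = 72504*(404124/143) = 29300606496/143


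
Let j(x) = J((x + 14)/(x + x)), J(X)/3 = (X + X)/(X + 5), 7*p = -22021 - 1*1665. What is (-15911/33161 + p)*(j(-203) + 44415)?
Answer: -11060502233561091/73584259 ≈ -1.5031e+8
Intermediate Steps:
p = -23686/7 (p = (-22021 - 1*1665)/7 = (-22021 - 1665)/7 = (⅐)*(-23686) = -23686/7 ≈ -3383.7)
J(X) = 6*X/(5 + X) (J(X) = 3*((X + X)/(X + 5)) = 3*((2*X)/(5 + X)) = 3*(2*X/(5 + X)) = 6*X/(5 + X))
j(x) = 3*(14 + x)/(x*(5 + (14 + x)/(2*x))) (j(x) = 6*((x + 14)/(x + x))/(5 + (x + 14)/(x + x)) = 6*((14 + x)/((2*x)))/(5 + (14 + x)/((2*x))) = 6*((14 + x)*(1/(2*x)))/(5 + (14 + x)*(1/(2*x))) = 6*((14 + x)/(2*x))/(5 + (14 + x)/(2*x)) = 3*(14 + x)/(x*(5 + (14 + x)/(2*x))))
(-15911/33161 + p)*(j(-203) + 44415) = (-15911/33161 - 23686/7)*(6*(14 - 203)/(14 + 11*(-203)) + 44415) = (-15911*1/33161 - 23686/7)*(6*(-189)/(14 - 2233) + 44415) = (-15911/33161 - 23686/7)*(6*(-189)/(-2219) + 44415) = -785562823*(6*(-1/2219)*(-189) + 44415)/232127 = -785562823*(162/317 + 44415)/232127 = -785562823/232127*14079717/317 = -11060502233561091/73584259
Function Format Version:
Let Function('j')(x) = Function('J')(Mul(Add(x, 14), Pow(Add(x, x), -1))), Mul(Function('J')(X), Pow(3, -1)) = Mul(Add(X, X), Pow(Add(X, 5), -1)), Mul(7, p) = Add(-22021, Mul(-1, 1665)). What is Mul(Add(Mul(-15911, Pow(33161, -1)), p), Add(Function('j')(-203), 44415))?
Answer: Rational(-11060502233561091, 73584259) ≈ -1.5031e+8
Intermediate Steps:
p = Rational(-23686, 7) (p = Mul(Rational(1, 7), Add(-22021, Mul(-1, 1665))) = Mul(Rational(1, 7), Add(-22021, -1665)) = Mul(Rational(1, 7), -23686) = Rational(-23686, 7) ≈ -3383.7)
Function('J')(X) = Mul(6, X, Pow(Add(5, X), -1)) (Function('J')(X) = Mul(3, Mul(Add(X, X), Pow(Add(X, 5), -1))) = Mul(3, Mul(Mul(2, X), Pow(Add(5, X), -1))) = Mul(3, Mul(2, X, Pow(Add(5, X), -1))) = Mul(6, X, Pow(Add(5, X), -1)))
Function('j')(x) = Mul(3, Pow(x, -1), Pow(Add(5, Mul(Rational(1, 2), Pow(x, -1), Add(14, x))), -1), Add(14, x)) (Function('j')(x) = Mul(6, Mul(Add(x, 14), Pow(Add(x, x), -1)), Pow(Add(5, Mul(Add(x, 14), Pow(Add(x, x), -1))), -1)) = Mul(6, Mul(Add(14, x), Pow(Mul(2, x), -1)), Pow(Add(5, Mul(Add(14, x), Pow(Mul(2, x), -1))), -1)) = Mul(6, Mul(Add(14, x), Mul(Rational(1, 2), Pow(x, -1))), Pow(Add(5, Mul(Add(14, x), Mul(Rational(1, 2), Pow(x, -1)))), -1)) = Mul(6, Mul(Rational(1, 2), Pow(x, -1), Add(14, x)), Pow(Add(5, Mul(Rational(1, 2), Pow(x, -1), Add(14, x))), -1)) = Mul(3, Pow(x, -1), Pow(Add(5, Mul(Rational(1, 2), Pow(x, -1), Add(14, x))), -1), Add(14, x)))
Mul(Add(Mul(-15911, Pow(33161, -1)), p), Add(Function('j')(-203), 44415)) = Mul(Add(Mul(-15911, Pow(33161, -1)), Rational(-23686, 7)), Add(Mul(6, Pow(Add(14, Mul(11, -203)), -1), Add(14, -203)), 44415)) = Mul(Add(Mul(-15911, Rational(1, 33161)), Rational(-23686, 7)), Add(Mul(6, Pow(Add(14, -2233), -1), -189), 44415)) = Mul(Add(Rational(-15911, 33161), Rational(-23686, 7)), Add(Mul(6, Pow(-2219, -1), -189), 44415)) = Mul(Rational(-785562823, 232127), Add(Mul(6, Rational(-1, 2219), -189), 44415)) = Mul(Rational(-785562823, 232127), Add(Rational(162, 317), 44415)) = Mul(Rational(-785562823, 232127), Rational(14079717, 317)) = Rational(-11060502233561091, 73584259)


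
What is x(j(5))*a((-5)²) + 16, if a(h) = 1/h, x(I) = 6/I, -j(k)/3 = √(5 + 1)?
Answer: 16 - √6/75 ≈ 15.967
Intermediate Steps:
j(k) = -3*√6 (j(k) = -3*√(5 + 1) = -3*√6)
x(j(5))*a((-5)²) + 16 = (6/((-3*√6)))/((-5)²) + 16 = (6*(-√6/18))/25 + 16 = -√6/3*(1/25) + 16 = -√6/75 + 16 = 16 - √6/75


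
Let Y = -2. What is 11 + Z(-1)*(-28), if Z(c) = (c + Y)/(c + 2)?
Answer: 95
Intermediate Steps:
Z(c) = (-2 + c)/(2 + c) (Z(c) = (c - 2)/(c + 2) = (-2 + c)/(2 + c))
11 + Z(-1)*(-28) = 11 + ((-2 - 1)/(2 - 1))*(-28) = 11 + (-3/1)*(-28) = 11 + (1*(-3))*(-28) = 11 - 3*(-28) = 11 + 84 = 95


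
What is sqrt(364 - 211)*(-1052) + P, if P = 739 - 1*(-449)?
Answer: 1188 - 3156*sqrt(17) ≈ -11825.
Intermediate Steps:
P = 1188 (P = 739 + 449 = 1188)
sqrt(364 - 211)*(-1052) + P = sqrt(364 - 211)*(-1052) + 1188 = sqrt(153)*(-1052) + 1188 = (3*sqrt(17))*(-1052) + 1188 = -3156*sqrt(17) + 1188 = 1188 - 3156*sqrt(17)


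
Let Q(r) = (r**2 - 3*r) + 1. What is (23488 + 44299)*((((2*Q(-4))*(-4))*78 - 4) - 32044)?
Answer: -3399111328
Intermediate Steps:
Q(r) = 1 + r**2 - 3*r
(23488 + 44299)*((((2*Q(-4))*(-4))*78 - 4) - 32044) = (23488 + 44299)*((((2*(1 + (-4)**2 - 3*(-4)))*(-4))*78 - 4) - 32044) = 67787*((((2*(1 + 16 + 12))*(-4))*78 - 4) - 32044) = 67787*((((2*29)*(-4))*78 - 4) - 32044) = 67787*(((58*(-4))*78 - 4) - 32044) = 67787*((-232*78 - 4) - 32044) = 67787*((-18096 - 4) - 32044) = 67787*(-18100 - 32044) = 67787*(-50144) = -3399111328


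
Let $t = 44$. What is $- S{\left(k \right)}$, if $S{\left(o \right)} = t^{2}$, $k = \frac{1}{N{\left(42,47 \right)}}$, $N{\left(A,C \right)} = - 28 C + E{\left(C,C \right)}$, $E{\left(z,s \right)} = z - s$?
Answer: $-1936$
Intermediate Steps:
$N{\left(A,C \right)} = - 28 C$ ($N{\left(A,C \right)} = - 28 C + \left(C - C\right) = - 28 C + 0 = - 28 C$)
$k = - \frac{1}{1316}$ ($k = \frac{1}{\left(-28\right) 47} = \frac{1}{-1316} = - \frac{1}{1316} \approx -0.00075988$)
$S{\left(o \right)} = 1936$ ($S{\left(o \right)} = 44^{2} = 1936$)
$- S{\left(k \right)} = \left(-1\right) 1936 = -1936$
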